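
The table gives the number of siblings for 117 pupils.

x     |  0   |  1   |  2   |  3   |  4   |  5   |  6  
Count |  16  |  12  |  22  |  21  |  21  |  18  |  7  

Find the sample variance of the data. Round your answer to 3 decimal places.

3.171

Values: 0, 1, 2, 3, 4, 5, 6
n = 117, Σfx = 335, mean = 2.8632
Σfx² = 1327
Σf(x − x̄)² = Σfx² − (Σfx)²/n = 1327 − 335²/117 = 367.8120
Sample variance = 367.8120 / 116 = 3.1708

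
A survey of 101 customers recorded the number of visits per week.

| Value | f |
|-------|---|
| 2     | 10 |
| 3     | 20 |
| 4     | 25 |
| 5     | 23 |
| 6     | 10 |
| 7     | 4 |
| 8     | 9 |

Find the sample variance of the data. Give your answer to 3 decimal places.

Values: 2, 3, 4, 5, 6, 7, 8
n = 101, Σfx = 455, mean = 4.5050
Σfx² = 2327
Σf(x − x̄)² = Σfx² − (Σfx)²/n = 2327 − 455²/101 = 277.2475
Sample variance = 277.2475 / 100 = 2.7725

2.772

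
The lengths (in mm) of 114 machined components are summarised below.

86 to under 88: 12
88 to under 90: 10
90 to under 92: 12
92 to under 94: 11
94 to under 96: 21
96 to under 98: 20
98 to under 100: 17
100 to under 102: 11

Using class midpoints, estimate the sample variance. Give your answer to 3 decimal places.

18.480

Midpoints: 87, 89, 91, 93, 95, 97, 99, 101
n = 114, Σfm = 10778, mean = 94.5439
Σfm² = 1021082
Σf(m − x̄)² = Σfm² − (Σfm)²/n = 1021082 − 10778²/114 = 2088.2807
Sample variance = 2088.2807 / 113 = 18.4804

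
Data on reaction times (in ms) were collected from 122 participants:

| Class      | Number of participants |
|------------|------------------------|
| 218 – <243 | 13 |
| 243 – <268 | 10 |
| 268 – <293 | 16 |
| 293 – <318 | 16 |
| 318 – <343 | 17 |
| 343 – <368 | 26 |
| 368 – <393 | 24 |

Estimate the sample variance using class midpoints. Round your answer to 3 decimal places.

2449.871

Midpoints: 230.5, 255.5, 280.5, 305.5, 330.5, 355.5, 380.5
n = 122, Σfm = 38921, mean = 319.0246
Σfm² = 12713190.5
Σf(m − x̄)² = Σfm² − (Σfm)²/n = 12713190.5 − 38921²/122 = 296434.4262
Sample variance = 296434.4262 / 121 = 2449.8713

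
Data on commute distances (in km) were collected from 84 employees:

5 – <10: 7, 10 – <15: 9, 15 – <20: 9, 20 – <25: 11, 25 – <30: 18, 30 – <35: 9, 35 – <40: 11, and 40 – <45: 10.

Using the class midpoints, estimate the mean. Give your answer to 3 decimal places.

Midpoints: 7.5, 12.5, 17.5, 22.5, 27.5, 32.5, 37.5, 42.5
Σfm = 7×7.5 + 9×12.5 + 9×17.5 + 11×22.5 + 18×27.5 + 9×32.5 + 11×37.5 + 10×42.5 = 2195
n = Σf = 84
Mean = 2195 / 84 = 26.1310

26.131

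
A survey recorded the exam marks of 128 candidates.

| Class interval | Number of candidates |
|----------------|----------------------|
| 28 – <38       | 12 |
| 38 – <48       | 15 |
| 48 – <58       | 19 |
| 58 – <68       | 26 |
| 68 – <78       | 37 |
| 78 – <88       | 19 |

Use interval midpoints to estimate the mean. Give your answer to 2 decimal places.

62.22

Midpoints: 33, 43, 53, 63, 73, 83
Σfm = 12×33 + 15×43 + 19×53 + 26×63 + 37×73 + 19×83 = 7964
n = Σf = 128
Mean = 7964 / 128 = 62.2188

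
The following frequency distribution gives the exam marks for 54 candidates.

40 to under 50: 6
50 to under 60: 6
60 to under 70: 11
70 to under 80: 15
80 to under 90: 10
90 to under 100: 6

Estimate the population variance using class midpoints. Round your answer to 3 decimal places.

215.398

Midpoints: 45, 55, 65, 75, 85, 95
n = 54, Σfm = 3860, mean = 71.4815
Σfm² = 287550
Σf(m − x̄)² = Σfm² − (Σfm)²/n = 287550 − 3860²/54 = 11631.4815
Population variance = 11631.4815 / 54 = 215.3978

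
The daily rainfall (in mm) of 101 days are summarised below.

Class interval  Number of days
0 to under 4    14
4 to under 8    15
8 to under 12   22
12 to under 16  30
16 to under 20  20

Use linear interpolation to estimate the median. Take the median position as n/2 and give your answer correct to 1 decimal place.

Cumulative frequencies: 14, 29, 51, 81, 101
n = 101; position = n/2 = 50.5.
This falls in the class 8 to under 12: L = 8, F = 29, f = 22, h = 4.
Median ≈ 8 + ((50.5 − 29) / 22) × 4 = 11.9091

11.9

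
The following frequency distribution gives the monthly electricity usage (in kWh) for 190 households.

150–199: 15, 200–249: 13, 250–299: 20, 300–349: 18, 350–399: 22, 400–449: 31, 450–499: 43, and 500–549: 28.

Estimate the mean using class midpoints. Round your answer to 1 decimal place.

386.1

Midpoints: 174.5, 224.5, 274.5, 324.5, 374.5, 424.5, 474.5, 524.5
Σfm = 15×174.5 + 13×224.5 + 20×274.5 + 18×324.5 + 22×374.5 + 31×424.5 + 43×474.5 + 28×524.5 = 73355
n = Σf = 190
Mean = 73355 / 190 = 386.0789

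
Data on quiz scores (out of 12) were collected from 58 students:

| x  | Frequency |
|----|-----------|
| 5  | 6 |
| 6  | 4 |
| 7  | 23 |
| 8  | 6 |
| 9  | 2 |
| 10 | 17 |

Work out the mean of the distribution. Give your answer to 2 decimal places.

7.78

Values: 5, 6, 7, 8, 9, 10
Σfx = 6×5 + 4×6 + 23×7 + 6×8 + 2×9 + 17×10 = 451
n = Σf = 58
Mean = 451 / 58 = 7.7759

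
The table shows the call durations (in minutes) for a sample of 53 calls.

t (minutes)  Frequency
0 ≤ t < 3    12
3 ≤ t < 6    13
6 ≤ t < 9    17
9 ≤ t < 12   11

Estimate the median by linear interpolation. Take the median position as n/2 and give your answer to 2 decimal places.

Cumulative frequencies: 12, 25, 42, 53
n = 53; position = n/2 = 26.5.
This falls in the class 6 ≤ t < 9: L = 6, F = 25, f = 17, h = 3.
Median ≈ 6 + ((26.5 − 25) / 17) × 3 = 6.2647

6.26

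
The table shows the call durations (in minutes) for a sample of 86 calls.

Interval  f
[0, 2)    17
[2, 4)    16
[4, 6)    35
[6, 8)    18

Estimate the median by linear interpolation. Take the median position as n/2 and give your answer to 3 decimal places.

Cumulative frequencies: 17, 33, 68, 86
n = 86; position = n/2 = 43.
This falls in the class [4, 6): L = 4, F = 33, f = 35, h = 2.
Median ≈ 4 + ((43 − 33) / 35) × 2 = 4.5714

4.571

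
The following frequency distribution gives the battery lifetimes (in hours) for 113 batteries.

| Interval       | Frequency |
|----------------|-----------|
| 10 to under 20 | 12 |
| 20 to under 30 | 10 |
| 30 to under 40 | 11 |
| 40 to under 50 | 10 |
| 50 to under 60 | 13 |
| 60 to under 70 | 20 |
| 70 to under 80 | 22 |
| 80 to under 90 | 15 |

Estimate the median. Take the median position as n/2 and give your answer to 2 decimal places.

60.25

Cumulative frequencies: 12, 22, 33, 43, 56, 76, 98, 113
n = 113; position = n/2 = 56.5.
This falls in the class 60 to under 70: L = 60, F = 56, f = 20, h = 10.
Median ≈ 60 + ((56.5 − 56) / 20) × 10 = 60.2500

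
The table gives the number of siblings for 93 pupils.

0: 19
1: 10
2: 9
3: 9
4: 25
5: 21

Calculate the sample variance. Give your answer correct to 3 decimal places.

Values: 0, 1, 2, 3, 4, 5
n = 93, Σfx = 260, mean = 2.7957
Σfx² = 1052
Σf(x − x̄)² = Σfx² − (Σfx)²/n = 1052 − 260²/93 = 325.1183
Sample variance = 325.1183 / 92 = 3.5339

3.534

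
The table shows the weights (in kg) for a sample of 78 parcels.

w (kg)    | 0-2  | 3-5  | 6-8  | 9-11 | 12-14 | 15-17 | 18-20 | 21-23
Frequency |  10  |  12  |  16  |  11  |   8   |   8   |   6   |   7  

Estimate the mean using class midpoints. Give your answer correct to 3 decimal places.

Midpoints: 1, 4, 7, 10, 13, 16, 19, 22
Σfm = 10×1 + 12×4 + 16×7 + 11×10 + 8×13 + 8×16 + 6×19 + 7×22 = 780
n = Σf = 78
Mean = 780 / 78 = 10.0000

10.000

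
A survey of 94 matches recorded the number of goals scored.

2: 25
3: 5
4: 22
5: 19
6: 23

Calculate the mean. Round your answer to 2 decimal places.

Values: 2, 3, 4, 5, 6
Σfx = 25×2 + 5×3 + 22×4 + 19×5 + 23×6 = 386
n = Σf = 94
Mean = 386 / 94 = 4.1064

4.11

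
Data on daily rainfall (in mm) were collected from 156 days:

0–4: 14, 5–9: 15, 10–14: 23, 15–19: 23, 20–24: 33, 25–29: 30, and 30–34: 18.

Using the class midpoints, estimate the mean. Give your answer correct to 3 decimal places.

18.667

Midpoints: 2, 7, 12, 17, 22, 27, 32
Σfm = 14×2 + 15×7 + 23×12 + 23×17 + 33×22 + 30×27 + 18×32 = 2912
n = Σf = 156
Mean = 2912 / 156 = 18.6667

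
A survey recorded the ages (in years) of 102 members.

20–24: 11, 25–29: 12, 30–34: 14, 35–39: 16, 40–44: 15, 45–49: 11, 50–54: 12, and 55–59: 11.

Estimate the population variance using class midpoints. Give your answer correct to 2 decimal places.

Midpoints: 22, 27, 32, 37, 42, 47, 52, 57
n = 102, Σfm = 4004, mean = 39.2549
Σfm² = 169258
Σf(m − x̄)² = Σfm² − (Σfm)²/n = 169258 − 4004²/102 = 12081.3725
Population variance = 12081.3725 / 102 = 118.4448

118.44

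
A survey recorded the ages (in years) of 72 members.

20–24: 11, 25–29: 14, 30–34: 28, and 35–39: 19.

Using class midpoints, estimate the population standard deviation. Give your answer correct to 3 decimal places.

Midpoints: 22, 27, 32, 37
n = 72, Σfm = 2219, mean = 30.8194
Σfm² = 70213
Σf(m − x̄)² = Σfm² − (Σfm)²/n = 70213 − 2219²/72 = 1824.6528
Population variance = 1824.6528 / 72 = 25.3424
Standard deviation = √25.3424 = 5.0341

5.034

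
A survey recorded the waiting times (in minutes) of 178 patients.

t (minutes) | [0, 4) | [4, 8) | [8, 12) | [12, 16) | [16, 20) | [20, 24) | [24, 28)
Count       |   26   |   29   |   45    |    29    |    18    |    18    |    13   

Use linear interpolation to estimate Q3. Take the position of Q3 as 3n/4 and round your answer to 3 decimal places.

17.000

Cumulative frequencies: 26, 55, 100, 129, 147, 165, 178
n = 178; position = 3n/4 = 133.5.
This falls in the class [16, 20): L = 16, F = 129, f = 18, h = 4.
Upper quartile ≈ 16 + ((133.5 − 129) / 18) × 4 = 17.0000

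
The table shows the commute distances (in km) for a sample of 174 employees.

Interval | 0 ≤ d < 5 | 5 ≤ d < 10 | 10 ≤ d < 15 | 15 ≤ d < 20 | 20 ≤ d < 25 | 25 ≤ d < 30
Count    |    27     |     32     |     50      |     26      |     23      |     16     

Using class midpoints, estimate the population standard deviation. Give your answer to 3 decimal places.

7.537

Midpoints: 2.5, 7.5, 12.5, 17.5, 22.5, 27.5
n = 174, Σfm = 2345, mean = 13.4770
Σfm² = 41487.5
Σf(m − x̄)² = Σfm² − (Σfm)²/n = 41487.5 − 2345²/174 = 9883.9080
Population variance = 9883.9080 / 174 = 56.8041
Standard deviation = √56.8041 = 7.5368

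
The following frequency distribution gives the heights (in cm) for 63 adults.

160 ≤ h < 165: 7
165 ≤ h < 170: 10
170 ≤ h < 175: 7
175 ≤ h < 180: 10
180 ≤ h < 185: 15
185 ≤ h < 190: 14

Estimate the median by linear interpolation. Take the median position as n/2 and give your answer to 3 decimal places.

178.750

Cumulative frequencies: 7, 17, 24, 34, 49, 63
n = 63; position = n/2 = 31.5.
This falls in the class 175 ≤ h < 180: L = 175, F = 24, f = 10, h = 5.
Median ≈ 175 + ((31.5 − 24) / 10) × 5 = 178.7500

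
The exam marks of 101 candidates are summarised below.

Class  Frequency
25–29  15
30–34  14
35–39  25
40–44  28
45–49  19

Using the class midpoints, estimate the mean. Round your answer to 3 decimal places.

Midpoints: 27, 32, 37, 42, 47
Σfm = 15×27 + 14×32 + 25×37 + 28×42 + 19×47 = 3847
n = Σf = 101
Mean = 3847 / 101 = 38.0891

38.089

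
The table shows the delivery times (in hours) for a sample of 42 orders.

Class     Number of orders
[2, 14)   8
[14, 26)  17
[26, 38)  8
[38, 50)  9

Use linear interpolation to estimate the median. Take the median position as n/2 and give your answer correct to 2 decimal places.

23.18

Cumulative frequencies: 8, 25, 33, 42
n = 42; position = n/2 = 21.
This falls in the class [14, 26): L = 14, F = 8, f = 17, h = 12.
Median ≈ 14 + ((21 − 8) / 17) × 12 = 23.1765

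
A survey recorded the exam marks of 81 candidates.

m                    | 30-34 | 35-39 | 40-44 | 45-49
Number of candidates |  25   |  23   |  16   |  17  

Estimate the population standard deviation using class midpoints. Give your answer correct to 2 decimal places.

5.59

Midpoints: 32, 37, 42, 47
n = 81, Σfm = 3122, mean = 38.5432
Σfm² = 122864
Σf(m − x̄)² = Σfm² − (Σfm)²/n = 122864 − 3122²/81 = 2532.0988
Population variance = 2532.0988 / 81 = 31.2605
Standard deviation = √31.2605 = 5.5911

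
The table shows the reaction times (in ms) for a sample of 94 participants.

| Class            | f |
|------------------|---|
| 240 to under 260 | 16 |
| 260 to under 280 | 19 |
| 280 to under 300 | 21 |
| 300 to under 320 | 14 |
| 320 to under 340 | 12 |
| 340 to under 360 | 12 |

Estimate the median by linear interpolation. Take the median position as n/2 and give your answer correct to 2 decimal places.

Cumulative frequencies: 16, 35, 56, 70, 82, 94
n = 94; position = n/2 = 47.
This falls in the class 280 to under 300: L = 280, F = 35, f = 21, h = 20.
Median ≈ 280 + ((47 − 35) / 21) × 20 = 291.4286

291.43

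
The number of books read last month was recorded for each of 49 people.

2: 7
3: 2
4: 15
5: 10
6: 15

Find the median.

5

Cumulative frequencies: 7, 9, 24, 34, 49
n = 49, so the median is the value in position (n+1)/2 = 25.
Position 25 falls at value 5.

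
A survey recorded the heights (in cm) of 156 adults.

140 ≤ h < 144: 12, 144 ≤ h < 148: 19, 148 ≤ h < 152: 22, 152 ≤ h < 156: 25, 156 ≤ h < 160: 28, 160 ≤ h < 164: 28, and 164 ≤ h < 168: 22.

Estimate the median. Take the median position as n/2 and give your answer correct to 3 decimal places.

156.000

Cumulative frequencies: 12, 31, 53, 78, 106, 134, 156
n = 156; position = n/2 = 78.
This falls in the class 152 ≤ h < 156: L = 152, F = 53, f = 25, h = 4.
Median ≈ 152 + ((78 − 53) / 25) × 4 = 156.0000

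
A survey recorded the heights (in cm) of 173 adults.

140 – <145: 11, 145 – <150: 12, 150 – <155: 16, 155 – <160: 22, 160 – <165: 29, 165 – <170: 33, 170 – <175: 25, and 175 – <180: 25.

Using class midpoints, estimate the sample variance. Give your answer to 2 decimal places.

Midpoints: 142.5, 147.5, 152.5, 157.5, 162.5, 167.5, 172.5, 177.5
n = 173, Σfm = 28232.5, mean = 163.1936
Σfm² = 4625481.25
Σf(m − x̄)² = Σfm² − (Σfm)²/n = 4625481.25 − 28232.5²/173 = 18116.7630
Sample variance = 18116.7630 / 172 = 105.3300

105.33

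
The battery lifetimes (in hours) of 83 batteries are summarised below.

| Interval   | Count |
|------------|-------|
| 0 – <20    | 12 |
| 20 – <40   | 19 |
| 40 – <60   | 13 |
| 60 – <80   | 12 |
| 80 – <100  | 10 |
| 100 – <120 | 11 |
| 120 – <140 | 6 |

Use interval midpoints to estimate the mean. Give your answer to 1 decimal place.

61.1

Midpoints: 10, 30, 50, 70, 90, 110, 130
Σfm = 12×10 + 19×30 + 13×50 + 12×70 + 10×90 + 11×110 + 6×130 = 5070
n = Σf = 83
Mean = 5070 / 83 = 61.0843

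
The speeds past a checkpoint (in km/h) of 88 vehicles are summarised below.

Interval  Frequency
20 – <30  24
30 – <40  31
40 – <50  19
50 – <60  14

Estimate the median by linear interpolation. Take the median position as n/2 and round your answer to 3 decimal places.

Cumulative frequencies: 24, 55, 74, 88
n = 88; position = n/2 = 44.
This falls in the class 30 – <40: L = 30, F = 24, f = 31, h = 10.
Median ≈ 30 + ((44 − 24) / 31) × 10 = 36.4516

36.452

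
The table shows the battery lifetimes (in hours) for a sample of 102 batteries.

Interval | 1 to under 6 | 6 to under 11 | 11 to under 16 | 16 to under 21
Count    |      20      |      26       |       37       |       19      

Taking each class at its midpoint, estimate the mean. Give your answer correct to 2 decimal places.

11.20

Midpoints: 3.5, 8.5, 13.5, 18.5
Σfm = 20×3.5 + 26×8.5 + 37×13.5 + 19×18.5 = 1142
n = Σf = 102
Mean = 1142 / 102 = 11.1961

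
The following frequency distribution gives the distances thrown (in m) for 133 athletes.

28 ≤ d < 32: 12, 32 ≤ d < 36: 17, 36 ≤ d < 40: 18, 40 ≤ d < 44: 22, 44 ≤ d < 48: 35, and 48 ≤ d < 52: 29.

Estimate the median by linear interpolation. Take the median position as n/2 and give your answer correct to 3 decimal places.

43.545

Cumulative frequencies: 12, 29, 47, 69, 104, 133
n = 133; position = n/2 = 66.5.
This falls in the class 40 ≤ d < 44: L = 40, F = 47, f = 22, h = 4.
Median ≈ 40 + ((66.5 − 47) / 22) × 4 = 43.5455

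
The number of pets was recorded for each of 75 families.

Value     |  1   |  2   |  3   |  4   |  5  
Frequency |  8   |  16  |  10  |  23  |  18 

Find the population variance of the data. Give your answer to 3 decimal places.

Values: 1, 2, 3, 4, 5
n = 75, Σfx = 252, mean = 3.3600
Σfx² = 980
Σf(x − x̄)² = Σfx² − (Σfx)²/n = 980 − 252²/75 = 133.2800
Population variance = 133.2800 / 75 = 1.7771

1.777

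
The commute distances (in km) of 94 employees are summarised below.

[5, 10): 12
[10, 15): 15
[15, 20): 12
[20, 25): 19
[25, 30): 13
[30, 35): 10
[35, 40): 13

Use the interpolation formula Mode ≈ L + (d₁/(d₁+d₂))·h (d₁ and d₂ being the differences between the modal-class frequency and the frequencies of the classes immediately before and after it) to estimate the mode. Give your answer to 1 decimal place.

22.7

Modal class: [20, 25) (highest frequency 19).
d₁ = 19 − 12 = 7, d₂ = 19 − 13 = 6
Mode ≈ 20 + (7/(7+6)) × 5 = 20 + 2.6923 = 22.6923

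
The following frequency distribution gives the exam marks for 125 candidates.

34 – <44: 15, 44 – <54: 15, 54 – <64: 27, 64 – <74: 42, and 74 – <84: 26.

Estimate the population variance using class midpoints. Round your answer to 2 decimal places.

Midpoints: 39, 49, 59, 69, 79
n = 125, Σfm = 7865, mean = 62.9200
Σfm² = 515045
Σf(m − x̄)² = Σfm² − (Σfm)²/n = 515045 − 7865²/125 = 20179.2000
Population variance = 20179.2000 / 125 = 161.4336

161.43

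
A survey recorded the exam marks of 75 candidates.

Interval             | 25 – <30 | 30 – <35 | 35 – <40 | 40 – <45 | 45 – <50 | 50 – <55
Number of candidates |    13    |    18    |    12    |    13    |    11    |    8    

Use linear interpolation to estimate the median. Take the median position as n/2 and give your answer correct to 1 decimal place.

37.7

Cumulative frequencies: 13, 31, 43, 56, 67, 75
n = 75; position = n/2 = 37.5.
This falls in the class 35 – <40: L = 35, F = 31, f = 12, h = 5.
Median ≈ 35 + ((37.5 − 31) / 12) × 5 = 37.7083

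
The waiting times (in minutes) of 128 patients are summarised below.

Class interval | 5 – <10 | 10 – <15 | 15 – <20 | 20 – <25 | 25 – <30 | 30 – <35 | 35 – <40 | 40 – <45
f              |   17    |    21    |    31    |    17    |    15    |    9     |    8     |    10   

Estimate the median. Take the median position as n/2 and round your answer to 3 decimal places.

19.194

Cumulative frequencies: 17, 38, 69, 86, 101, 110, 118, 128
n = 128; position = n/2 = 64.
This falls in the class 15 – <20: L = 15, F = 38, f = 31, h = 5.
Median ≈ 15 + ((64 − 38) / 31) × 5 = 19.1935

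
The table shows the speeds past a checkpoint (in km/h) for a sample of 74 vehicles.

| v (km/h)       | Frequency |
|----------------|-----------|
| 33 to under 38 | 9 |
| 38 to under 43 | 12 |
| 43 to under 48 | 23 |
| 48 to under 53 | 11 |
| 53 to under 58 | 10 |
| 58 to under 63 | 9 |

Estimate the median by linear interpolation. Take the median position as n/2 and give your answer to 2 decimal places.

Cumulative frequencies: 9, 21, 44, 55, 65, 74
n = 74; position = n/2 = 37.
This falls in the class 43 to under 48: L = 43, F = 21, f = 23, h = 5.
Median ≈ 43 + ((37 − 21) / 23) × 5 = 46.4783

46.48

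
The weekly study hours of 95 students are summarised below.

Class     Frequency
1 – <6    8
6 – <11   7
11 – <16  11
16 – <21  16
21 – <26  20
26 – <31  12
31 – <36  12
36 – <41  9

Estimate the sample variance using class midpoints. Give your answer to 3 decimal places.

Midpoints: 3.5, 8.5, 13.5, 18.5, 23.5, 28.5, 33.5, 38.5
n = 95, Σfm = 2092.5, mean = 22.0263
Σfm² = 55683.75
Σf(m − x̄)² = Σfm² − (Σfm)²/n = 55683.75 − 2092.5²/95 = 9593.6842
Sample variance = 9593.6842 / 94 = 102.0605

102.060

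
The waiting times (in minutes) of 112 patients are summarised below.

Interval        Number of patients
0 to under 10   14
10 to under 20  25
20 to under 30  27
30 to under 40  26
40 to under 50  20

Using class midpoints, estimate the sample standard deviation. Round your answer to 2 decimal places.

12.93

Midpoints: 5, 15, 25, 35, 45
n = 112, Σfm = 2930, mean = 26.1607
Σfm² = 95200
Σf(m − x̄)² = Σfm² − (Σfm)²/n = 95200 − 2930²/112 = 18549.1071
Sample variance = 18549.1071 / 111 = 167.1091
Standard deviation = √167.1091 = 12.9271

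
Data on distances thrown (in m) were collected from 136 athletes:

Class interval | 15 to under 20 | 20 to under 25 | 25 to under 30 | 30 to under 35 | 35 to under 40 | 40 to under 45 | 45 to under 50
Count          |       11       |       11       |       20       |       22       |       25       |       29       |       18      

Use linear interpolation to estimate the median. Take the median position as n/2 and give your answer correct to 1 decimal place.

35.8

Cumulative frequencies: 11, 22, 42, 64, 89, 118, 136
n = 136; position = n/2 = 68.
This falls in the class 35 to under 40: L = 35, F = 64, f = 25, h = 5.
Median ≈ 35 + ((68 − 64) / 25) × 5 = 35.8000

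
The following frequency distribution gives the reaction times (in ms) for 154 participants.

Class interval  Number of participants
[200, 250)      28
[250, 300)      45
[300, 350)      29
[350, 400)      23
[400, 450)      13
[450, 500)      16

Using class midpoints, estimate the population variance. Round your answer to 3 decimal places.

6102.209

Midpoints: 225, 275, 325, 375, 425, 475
n = 154, Σfm = 49850, mean = 323.7013
Σfm² = 17076250
Σf(m − x̄)² = Σfm² − (Σfm)²/n = 17076250 − 49850²/154 = 939740.2597
Population variance = 939740.2597 / 154 = 6102.2095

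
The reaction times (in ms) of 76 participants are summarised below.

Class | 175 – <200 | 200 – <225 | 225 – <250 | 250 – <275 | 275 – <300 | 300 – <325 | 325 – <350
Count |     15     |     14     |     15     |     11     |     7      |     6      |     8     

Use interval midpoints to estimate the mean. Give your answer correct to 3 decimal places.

Midpoints: 187.5, 212.5, 237.5, 262.5, 287.5, 312.5, 337.5
Σfm = 15×187.5 + 14×212.5 + 15×237.5 + 11×262.5 + 7×287.5 + 6×312.5 + 8×337.5 = 18825
n = Σf = 76
Mean = 18825 / 76 = 247.6974

247.697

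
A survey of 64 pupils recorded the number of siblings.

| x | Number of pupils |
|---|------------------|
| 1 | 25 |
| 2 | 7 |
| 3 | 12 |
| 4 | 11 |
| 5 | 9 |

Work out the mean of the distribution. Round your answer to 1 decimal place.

2.6

Values: 1, 2, 3, 4, 5
Σfx = 25×1 + 7×2 + 12×3 + 11×4 + 9×5 = 164
n = Σf = 64
Mean = 164 / 64 = 2.5625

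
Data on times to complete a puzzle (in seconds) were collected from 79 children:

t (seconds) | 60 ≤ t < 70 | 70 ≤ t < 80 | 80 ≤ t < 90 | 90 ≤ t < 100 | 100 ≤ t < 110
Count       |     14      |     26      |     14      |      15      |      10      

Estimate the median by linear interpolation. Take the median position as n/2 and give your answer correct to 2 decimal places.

Cumulative frequencies: 14, 40, 54, 69, 79
n = 79; position = n/2 = 39.5.
This falls in the class 70 ≤ t < 80: L = 70, F = 14, f = 26, h = 10.
Median ≈ 70 + ((39.5 − 14) / 26) × 10 = 79.8077

79.81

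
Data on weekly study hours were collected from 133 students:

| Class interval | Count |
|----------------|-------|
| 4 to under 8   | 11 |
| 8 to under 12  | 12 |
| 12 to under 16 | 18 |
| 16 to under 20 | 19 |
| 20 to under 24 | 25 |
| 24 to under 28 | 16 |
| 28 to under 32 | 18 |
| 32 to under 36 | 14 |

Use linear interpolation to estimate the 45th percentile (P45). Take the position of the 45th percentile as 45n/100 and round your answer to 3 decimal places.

Cumulative frequencies: 11, 23, 41, 60, 85, 101, 119, 133
n = 133; position = 45n/100 = 59.85.
This falls in the class 16 to under 20: L = 16, F = 41, f = 19, h = 4.
45th percentile ≈ 16 + ((59.85 − 41) / 19) × 4 = 19.9684

19.968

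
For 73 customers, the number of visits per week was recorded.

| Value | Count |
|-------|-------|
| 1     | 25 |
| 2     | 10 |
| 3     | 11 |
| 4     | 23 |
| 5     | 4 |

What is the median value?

Cumulative frequencies: 25, 35, 46, 69, 73
n = 73, so the median is the value in position (n+1)/2 = 37.
Position 37 falls at value 3.

3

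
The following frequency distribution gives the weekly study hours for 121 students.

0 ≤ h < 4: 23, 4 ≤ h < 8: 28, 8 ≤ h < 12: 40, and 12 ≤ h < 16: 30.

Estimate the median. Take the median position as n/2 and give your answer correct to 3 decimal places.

8.950

Cumulative frequencies: 23, 51, 91, 121
n = 121; position = n/2 = 60.5.
This falls in the class 8 ≤ h < 12: L = 8, F = 51, f = 40, h = 4.
Median ≈ 8 + ((60.5 − 51) / 40) × 4 = 8.9500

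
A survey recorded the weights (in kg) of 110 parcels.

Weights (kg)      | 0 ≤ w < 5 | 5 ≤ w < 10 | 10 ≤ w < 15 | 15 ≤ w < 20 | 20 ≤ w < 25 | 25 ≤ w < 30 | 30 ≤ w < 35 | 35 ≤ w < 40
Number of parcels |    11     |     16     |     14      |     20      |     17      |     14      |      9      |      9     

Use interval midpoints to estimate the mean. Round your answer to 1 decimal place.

18.8

Midpoints: 2.5, 7.5, 12.5, 17.5, 22.5, 27.5, 32.5, 37.5
Σfm = 11×2.5 + 16×7.5 + 14×12.5 + 20×17.5 + 17×22.5 + 14×27.5 + 9×32.5 + 9×37.5 = 2070
n = Σf = 110
Mean = 2070 / 110 = 18.8182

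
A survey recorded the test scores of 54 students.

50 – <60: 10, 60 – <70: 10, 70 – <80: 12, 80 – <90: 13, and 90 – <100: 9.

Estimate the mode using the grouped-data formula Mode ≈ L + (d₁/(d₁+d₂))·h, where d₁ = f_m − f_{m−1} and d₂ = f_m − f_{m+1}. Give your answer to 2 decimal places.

82.00

Modal class: 80 – <90 (highest frequency 13).
d₁ = 13 − 12 = 1, d₂ = 13 − 9 = 4
Mode ≈ 80 + (1/(1+4)) × 10 = 80 + 2.0000 = 82.0000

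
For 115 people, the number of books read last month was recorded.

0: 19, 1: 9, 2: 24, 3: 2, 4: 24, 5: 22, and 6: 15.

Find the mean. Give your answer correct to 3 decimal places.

Values: 0, 1, 2, 3, 4, 5, 6
Σfx = 19×0 + 9×1 + 24×2 + 2×3 + 24×4 + 22×5 + 15×6 = 359
n = Σf = 115
Mean = 359 / 115 = 3.1217

3.122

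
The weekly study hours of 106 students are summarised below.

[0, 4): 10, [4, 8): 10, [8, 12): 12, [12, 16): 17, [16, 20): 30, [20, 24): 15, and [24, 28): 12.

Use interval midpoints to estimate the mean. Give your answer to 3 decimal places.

Midpoints: 2, 6, 10, 14, 18, 22, 26
Σfm = 10×2 + 10×6 + 12×10 + 17×14 + 30×18 + 15×22 + 12×26 = 1620
n = Σf = 106
Mean = 1620 / 106 = 15.2830

15.283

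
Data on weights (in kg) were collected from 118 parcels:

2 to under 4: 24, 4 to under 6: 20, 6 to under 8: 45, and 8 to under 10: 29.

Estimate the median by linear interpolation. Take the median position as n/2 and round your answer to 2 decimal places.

6.67

Cumulative frequencies: 24, 44, 89, 118
n = 118; position = n/2 = 59.
This falls in the class 6 to under 8: L = 6, F = 44, f = 45, h = 2.
Median ≈ 6 + ((59 − 44) / 45) × 2 = 6.6667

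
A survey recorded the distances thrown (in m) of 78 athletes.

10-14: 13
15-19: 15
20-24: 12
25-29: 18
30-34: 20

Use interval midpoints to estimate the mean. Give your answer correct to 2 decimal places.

Midpoints: 12, 17, 22, 27, 32
Σfm = 13×12 + 15×17 + 12×22 + 18×27 + 20×32 = 1801
n = Σf = 78
Mean = 1801 / 78 = 23.0897

23.09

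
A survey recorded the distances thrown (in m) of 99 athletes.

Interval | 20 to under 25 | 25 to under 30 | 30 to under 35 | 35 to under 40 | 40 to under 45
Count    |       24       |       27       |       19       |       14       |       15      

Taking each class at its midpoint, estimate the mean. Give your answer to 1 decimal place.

30.9

Midpoints: 22.5, 27.5, 32.5, 37.5, 42.5
Σfm = 24×22.5 + 27×27.5 + 19×32.5 + 14×37.5 + 15×42.5 = 3062.5
n = Σf = 99
Mean = 3062.5 / 99 = 30.9343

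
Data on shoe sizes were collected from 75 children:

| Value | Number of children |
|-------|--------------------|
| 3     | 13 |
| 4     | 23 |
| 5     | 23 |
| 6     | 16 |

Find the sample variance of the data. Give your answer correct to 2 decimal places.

1.03

Values: 3, 4, 5, 6
n = 75, Σfx = 342, mean = 4.5600
Σfx² = 1636
Σf(x − x̄)² = Σfx² − (Σfx)²/n = 1636 − 342²/75 = 76.4800
Sample variance = 76.4800 / 74 = 1.0335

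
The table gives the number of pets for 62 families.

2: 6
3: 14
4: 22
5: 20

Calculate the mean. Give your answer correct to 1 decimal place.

3.9

Values: 2, 3, 4, 5
Σfx = 6×2 + 14×3 + 22×4 + 20×5 = 242
n = Σf = 62
Mean = 242 / 62 = 3.9032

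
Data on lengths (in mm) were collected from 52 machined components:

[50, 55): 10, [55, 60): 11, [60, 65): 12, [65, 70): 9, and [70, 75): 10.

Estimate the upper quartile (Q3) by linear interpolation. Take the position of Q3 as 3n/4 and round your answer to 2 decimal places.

Cumulative frequencies: 10, 21, 33, 42, 52
n = 52; position = 3n/4 = 39.
This falls in the class [65, 70): L = 65, F = 33, f = 9, h = 5.
Upper quartile ≈ 65 + ((39 − 33) / 9) × 5 = 68.3333

68.33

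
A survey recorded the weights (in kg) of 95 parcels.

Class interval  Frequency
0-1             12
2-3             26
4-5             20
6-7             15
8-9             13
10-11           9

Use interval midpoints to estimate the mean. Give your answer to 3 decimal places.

Midpoints: 0.5, 2.5, 4.5, 6.5, 8.5, 10.5
Σfm = 12×0.5 + 26×2.5 + 20×4.5 + 15×6.5 + 13×8.5 + 9×10.5 = 463.5
n = Σf = 95
Mean = 463.5 / 95 = 4.8789

4.879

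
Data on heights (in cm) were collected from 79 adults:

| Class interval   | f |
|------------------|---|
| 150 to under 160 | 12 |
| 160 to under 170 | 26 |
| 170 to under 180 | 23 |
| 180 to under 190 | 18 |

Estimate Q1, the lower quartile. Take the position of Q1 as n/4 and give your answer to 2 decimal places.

Cumulative frequencies: 12, 38, 61, 79
n = 79; position = n/4 = 19.75.
This falls in the class 160 to under 170: L = 160, F = 12, f = 26, h = 10.
Lower quartile ≈ 160 + ((19.75 − 12) / 26) × 10 = 162.9808

162.98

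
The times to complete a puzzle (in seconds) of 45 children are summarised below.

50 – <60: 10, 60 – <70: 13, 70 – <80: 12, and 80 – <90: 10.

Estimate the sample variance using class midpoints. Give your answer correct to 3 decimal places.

116.465

Midpoints: 55, 65, 75, 85
n = 45, Σfm = 3145, mean = 69.8889
Σfm² = 224925
Σf(m − x̄)² = Σfm² − (Σfm)²/n = 224925 − 3145²/45 = 5124.4444
Sample variance = 5124.4444 / 44 = 116.4646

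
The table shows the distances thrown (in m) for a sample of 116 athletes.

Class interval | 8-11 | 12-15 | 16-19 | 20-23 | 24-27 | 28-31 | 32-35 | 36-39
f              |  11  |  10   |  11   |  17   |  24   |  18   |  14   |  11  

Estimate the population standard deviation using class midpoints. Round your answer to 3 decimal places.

Midpoints: 9.5, 13.5, 17.5, 21.5, 25.5, 29.5, 33.5, 37.5
n = 116, Σfm = 2822, mean = 24.3276
Σfm² = 76493
Σf(m − x̄)² = Σfm² − (Σfm)²/n = 76493 − 2822²/116 = 7840.5517
Population variance = 7840.5517 / 116 = 67.5910
Standard deviation = √67.5910 = 8.2214

8.221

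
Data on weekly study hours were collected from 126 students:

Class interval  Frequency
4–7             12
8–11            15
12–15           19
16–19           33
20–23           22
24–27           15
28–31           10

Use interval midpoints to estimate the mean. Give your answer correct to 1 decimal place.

Midpoints: 5.5, 9.5, 13.5, 17.5, 21.5, 25.5, 29.5
Σfm = 12×5.5 + 15×9.5 + 19×13.5 + 33×17.5 + 22×21.5 + 15×25.5 + 10×29.5 = 2193
n = Σf = 126
Mean = 2193 / 126 = 17.4048

17.4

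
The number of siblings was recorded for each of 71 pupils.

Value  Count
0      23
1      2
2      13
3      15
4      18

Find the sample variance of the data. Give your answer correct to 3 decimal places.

2.584

Values: 0, 1, 2, 3, 4
n = 71, Σfx = 145, mean = 2.0423
Σfx² = 477
Σf(x − x̄)² = Σfx² − (Σfx)²/n = 477 − 145²/71 = 180.8732
Sample variance = 180.8732 / 70 = 2.5839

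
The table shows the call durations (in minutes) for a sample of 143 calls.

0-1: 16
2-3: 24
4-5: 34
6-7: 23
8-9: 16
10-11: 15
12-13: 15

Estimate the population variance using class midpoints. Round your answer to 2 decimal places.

13.27

Midpoints: 0.5, 2.5, 4.5, 6.5, 8.5, 10.5, 12.5
n = 143, Σfm = 851.5, mean = 5.9545
Σfm² = 6967.75
Σf(m − x̄)² = Σfm² − (Σfm)²/n = 6967.75 − 851.5²/143 = 1897.4545
Population variance = 1897.4545 / 143 = 13.2689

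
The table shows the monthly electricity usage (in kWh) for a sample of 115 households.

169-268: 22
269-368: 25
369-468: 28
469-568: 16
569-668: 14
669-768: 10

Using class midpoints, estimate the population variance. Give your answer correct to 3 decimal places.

Midpoints: 218.5, 318.5, 418.5, 518.5, 618.5, 718.5
n = 115, Σfm = 48627.5, mean = 422.8478
Σfm² = 23309858.75
Σf(m − x̄)² = Σfm² − (Σfm)²/n = 23309858.75 − 48627.5²/115 = 2747826.0870
Population variance = 2747826.0870 / 115 = 23894.1399

23894.140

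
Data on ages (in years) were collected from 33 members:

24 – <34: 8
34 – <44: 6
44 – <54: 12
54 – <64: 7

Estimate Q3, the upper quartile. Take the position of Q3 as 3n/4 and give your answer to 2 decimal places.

Cumulative frequencies: 8, 14, 26, 33
n = 33; position = 3n/4 = 24.75.
This falls in the class 44 – <54: L = 44, F = 14, f = 12, h = 10.
Upper quartile ≈ 44 + ((24.75 − 14) / 12) × 10 = 52.9583

52.96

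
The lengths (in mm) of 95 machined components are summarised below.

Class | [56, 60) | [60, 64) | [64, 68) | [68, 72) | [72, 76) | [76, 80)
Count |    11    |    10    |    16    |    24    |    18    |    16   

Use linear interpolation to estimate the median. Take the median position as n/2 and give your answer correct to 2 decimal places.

69.75

Cumulative frequencies: 11, 21, 37, 61, 79, 95
n = 95; position = n/2 = 47.5.
This falls in the class [68, 72): L = 68, F = 37, f = 24, h = 4.
Median ≈ 68 + ((47.5 − 37) / 24) × 4 = 69.7500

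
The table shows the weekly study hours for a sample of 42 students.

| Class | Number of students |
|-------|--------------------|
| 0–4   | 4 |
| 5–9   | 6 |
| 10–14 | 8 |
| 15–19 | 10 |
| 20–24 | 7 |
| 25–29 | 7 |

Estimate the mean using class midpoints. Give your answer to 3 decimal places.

Midpoints: 2, 7, 12, 17, 22, 27
Σfm = 4×2 + 6×7 + 8×12 + 10×17 + 7×22 + 7×27 = 659
n = Σf = 42
Mean = 659 / 42 = 15.6905

15.690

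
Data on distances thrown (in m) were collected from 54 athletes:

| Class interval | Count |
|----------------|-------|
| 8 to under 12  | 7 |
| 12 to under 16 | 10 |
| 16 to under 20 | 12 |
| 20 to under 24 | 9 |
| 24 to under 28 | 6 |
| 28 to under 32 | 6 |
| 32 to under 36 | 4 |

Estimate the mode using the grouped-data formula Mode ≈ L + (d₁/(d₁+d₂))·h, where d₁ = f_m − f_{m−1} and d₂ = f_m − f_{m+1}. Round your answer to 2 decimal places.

17.60

Modal class: 16 to under 20 (highest frequency 12).
d₁ = 12 − 10 = 2, d₂ = 12 − 9 = 3
Mode ≈ 16 + (2/(2+3)) × 4 = 16 + 1.6000 = 17.6000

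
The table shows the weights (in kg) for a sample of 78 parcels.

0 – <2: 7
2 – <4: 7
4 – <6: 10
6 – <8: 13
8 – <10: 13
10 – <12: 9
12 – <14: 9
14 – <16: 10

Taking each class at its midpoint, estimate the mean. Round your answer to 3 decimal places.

8.359

Midpoints: 1, 3, 5, 7, 9, 11, 13, 15
Σfm = 7×1 + 7×3 + 10×5 + 13×7 + 13×9 + 9×11 + 9×13 + 10×15 = 652
n = Σf = 78
Mean = 652 / 78 = 8.3590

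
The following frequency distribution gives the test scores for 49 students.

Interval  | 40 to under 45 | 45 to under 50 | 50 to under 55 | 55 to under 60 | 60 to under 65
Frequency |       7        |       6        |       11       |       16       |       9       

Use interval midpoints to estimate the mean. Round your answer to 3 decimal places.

53.929

Midpoints: 42.5, 47.5, 52.5, 57.5, 62.5
Σfm = 7×42.5 + 6×47.5 + 11×52.5 + 16×57.5 + 9×62.5 = 2642.5
n = Σf = 49
Mean = 2642.5 / 49 = 53.9286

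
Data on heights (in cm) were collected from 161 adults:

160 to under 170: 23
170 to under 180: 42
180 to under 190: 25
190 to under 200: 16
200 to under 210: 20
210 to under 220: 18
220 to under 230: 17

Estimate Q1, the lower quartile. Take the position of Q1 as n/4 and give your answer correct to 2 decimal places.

174.11

Cumulative frequencies: 23, 65, 90, 106, 126, 144, 161
n = 161; position = n/4 = 40.25.
This falls in the class 170 to under 180: L = 170, F = 23, f = 42, h = 10.
Lower quartile ≈ 170 + ((40.25 − 23) / 42) × 10 = 174.1071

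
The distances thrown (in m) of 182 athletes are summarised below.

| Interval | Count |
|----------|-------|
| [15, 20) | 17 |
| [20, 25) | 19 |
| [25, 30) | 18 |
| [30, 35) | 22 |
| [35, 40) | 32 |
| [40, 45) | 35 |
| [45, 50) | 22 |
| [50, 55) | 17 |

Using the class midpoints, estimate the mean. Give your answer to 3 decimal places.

36.044

Midpoints: 17.5, 22.5, 27.5, 32.5, 37.5, 42.5, 47.5, 52.5
Σfm = 17×17.5 + 19×22.5 + 18×27.5 + 22×32.5 + 32×37.5 + 35×42.5 + 22×47.5 + 17×52.5 = 6560
n = Σf = 182
Mean = 6560 / 182 = 36.0440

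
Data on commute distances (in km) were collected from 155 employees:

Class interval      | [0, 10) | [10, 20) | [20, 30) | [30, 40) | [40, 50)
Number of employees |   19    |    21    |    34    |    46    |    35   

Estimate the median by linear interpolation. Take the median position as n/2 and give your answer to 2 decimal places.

Cumulative frequencies: 19, 40, 74, 120, 155
n = 155; position = n/2 = 77.5.
This falls in the class [30, 40): L = 30, F = 74, f = 46, h = 10.
Median ≈ 30 + ((77.5 − 74) / 46) × 10 = 30.7609

30.76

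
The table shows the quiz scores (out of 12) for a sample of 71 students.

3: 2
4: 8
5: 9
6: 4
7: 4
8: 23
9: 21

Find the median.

8

Cumulative frequencies: 2, 10, 19, 23, 27, 50, 71
n = 71, so the median is the value in position (n+1)/2 = 36.
Position 36 falls at value 8.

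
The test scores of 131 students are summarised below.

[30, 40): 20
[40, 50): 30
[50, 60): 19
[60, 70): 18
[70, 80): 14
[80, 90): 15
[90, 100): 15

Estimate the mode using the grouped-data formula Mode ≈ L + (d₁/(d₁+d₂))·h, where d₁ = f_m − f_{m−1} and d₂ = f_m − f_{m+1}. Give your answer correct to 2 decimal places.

Modal class: [40, 50) (highest frequency 30).
d₁ = 30 − 20 = 10, d₂ = 30 − 19 = 11
Mode ≈ 40 + (10/(10+11)) × 10 = 40 + 4.7619 = 44.7619

44.76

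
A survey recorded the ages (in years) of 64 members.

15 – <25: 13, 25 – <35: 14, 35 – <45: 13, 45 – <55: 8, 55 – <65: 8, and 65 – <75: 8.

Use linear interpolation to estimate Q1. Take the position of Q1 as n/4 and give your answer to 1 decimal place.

27.1

Cumulative frequencies: 13, 27, 40, 48, 56, 64
n = 64; position = n/4 = 16.
This falls in the class 25 – <35: L = 25, F = 13, f = 14, h = 10.
Lower quartile ≈ 25 + ((16 − 13) / 14) × 10 = 27.1429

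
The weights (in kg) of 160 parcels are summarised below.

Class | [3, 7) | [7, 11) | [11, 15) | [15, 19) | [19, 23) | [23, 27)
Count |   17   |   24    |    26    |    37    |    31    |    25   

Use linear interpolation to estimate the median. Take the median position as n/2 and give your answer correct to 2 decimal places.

Cumulative frequencies: 17, 41, 67, 104, 135, 160
n = 160; position = n/2 = 80.
This falls in the class [15, 19): L = 15, F = 67, f = 37, h = 4.
Median ≈ 15 + ((80 − 67) / 37) × 4 = 16.4054

16.41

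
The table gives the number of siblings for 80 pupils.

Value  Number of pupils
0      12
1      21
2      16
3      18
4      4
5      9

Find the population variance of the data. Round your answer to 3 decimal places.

Values: 0, 1, 2, 3, 4, 5
n = 80, Σfx = 168, mean = 2.1000
Σfx² = 536
Σf(x − x̄)² = Σfx² − (Σfx)²/n = 536 − 168²/80 = 183.2000
Population variance = 183.2000 / 80 = 2.2900

2.290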